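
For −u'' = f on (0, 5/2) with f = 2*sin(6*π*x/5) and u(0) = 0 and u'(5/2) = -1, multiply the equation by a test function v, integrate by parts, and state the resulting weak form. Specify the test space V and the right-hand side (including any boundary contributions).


V = {v ∈ H^1(0, 5/2) : v(0) = 0} (test functions vanish at x = 0 where u is specified); weak form: ∫_0^5/2 u'v' dx = ∫_0^5/2 (2*sin(6*π*x/5)) v dx − v(5/2) for all v ∈ V.

Multiply both sides by a test function v and integrate from 0 to 5/2:
  ∫_0^5/2 −u''(x) v(x) dx = ∫_0^5/2 f(x) v(x) dx.
Integrate the LHS by parts once:
  ∫_0^5/2 −u'' v dx = −[u'(x) v(x)]_0^5/2 + ∫_0^5/2 u'(x) v'(x) dx.
Thus ∫_0^5/2 u'(x) v'(x) dx = ∫_0^5/2 f(x) v(x) dx + [u'(x) v(x)]_0^5/2.
Choose V so that boundary terms are either known or forced to vanish.
Mixed BC: u(0) = 0 (Dirichlet) and u'(5/2) = -1 (Neumann). Define V = {v ∈ H^1(0, 5/2) : v(0) = 0}. Then [u' v]_0^5/2 = u'(5/2)·v(5/2) − u'(0)·0 = − v(5/2).
Weak formulation: find u (satisfying any essential BC) such that ∫_0^5/2 u'(x) v'(x) dx = ∫_0^5/2 f v dx − v(5/2) for all v ∈ V (Dirichlet at 0 absorbed into V; Neumann datum at x = 5/2 contributes the boundary term).
Substituting f(x) = 2*sin(6*π*x/5), the right-hand side is ∫_0^5/2 (2*sin(6*π*x/5)) v dx − v(5/2).


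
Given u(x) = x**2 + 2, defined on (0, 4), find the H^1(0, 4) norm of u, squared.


||u||_{H^1}^2 = 5872/15

The H^1 norm (squared) on an interval (0, L) is
  ||u||_{H^1}^2 = ∫_0^L u(x)^2 dx + ∫_0^L u'(x)^2 dx.
Compute u'(x) = 2*x.
Then u(x)^2 = x**4 + 4*x**2 + 4 and u'(x)^2 = 4*x**2.
Integrate each monomial from 0 to 4 using ∫_0^4 c·x^n dx = c·4^(n+1)/(n+1):
  ∫_0^4 u(x)^2 dx = ∫_0^4 (x^4 + 4*x^2 + 4) dx. Term by term:
    ∫_0^4 x^4 dx = 1024/5;  ∫_0^4 4*x^2 dx = 256/3;  ∫_0^4 4 dx = 16.
  Sum: 1024/5 + 256/3 + 16 = 4592/15.
  ∫_0^4 u'(x)^2 dx = ∫_0^4 (4*x^2) dx. Term by term:
    ∫_0^4 4*x^2 dx = 256/3.
Adding: ||u||_{H^1}^2 = 4592/15 + 256/3 = 5872/15.


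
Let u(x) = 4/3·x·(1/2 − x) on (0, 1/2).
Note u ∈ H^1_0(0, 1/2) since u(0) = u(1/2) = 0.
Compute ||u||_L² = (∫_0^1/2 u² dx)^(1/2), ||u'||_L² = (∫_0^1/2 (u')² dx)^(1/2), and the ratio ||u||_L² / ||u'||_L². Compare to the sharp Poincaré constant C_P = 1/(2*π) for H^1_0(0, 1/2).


||u||_L² / ||u'||_L² = sqrt(10)/20 < C_P = 1/(2*π).

u(x) = 4/3·x·(1/2 − x), so u'(x) = 2/3 - 8*x/3.
u(x) = 4/3·x·(1/2 − x) vanishes at x = 0 and x = 1/2, so u ∈ H^1_0(0, 1/2). Differentiate via the product rule and integrate the resulting polynomials term by term.
  ∫_0^1/2 u² dx = ∫_0^1/2 (16*x^4/9 - 16*x^3/9 + 4*x^2/9) dx. Term by term:
    ∫_0^1/2 16*x^4/9 dx = 1/90;  ∫_0^1/2 -16*x^3/9 dx = -1/36;  ∫_0^1/2 4*x^2/9 dx = 1/54.
  Sum: 1/90 − 1/36 + 1/54 = 1/540.
  ∫_0^1/2 (u')² dx = ∫_0^1/2 (64*x^2/9 - 32*x/9 + 4/9) dx. Term by term:
    ∫_0^1/2 64*x^2/9 dx = 8/27;  ∫_0^1/2 -32*x/9 dx = -4/9;  ∫_0^1/2 4/9 dx = 2/9.
  Sum: 8/27 − 4/9 + 2/9 = 2/27.
∫_0^1/2 u² dx = 1/540, so ||u||_L² = sqrt(15)/90.
∫_0^1/2 (u')² dx = 2/27, so ||u'||_L² = sqrt(6)/9.
Ratio ||u||_L² / ||u'||_L² = sqrt(10)/20.
Sharp Poincaré constant on H^1_0(0, 1/2) is C_P = L/π = 1/(2*π), achieved by sin(2*π·x).
A polynomial bump cannot attain the sharp Poincaré constant (only the first sine eigenfunction does), so the ratio is strictly less than C_P, consistent with ||u||_L² ≤ C_P ||u'||_L².


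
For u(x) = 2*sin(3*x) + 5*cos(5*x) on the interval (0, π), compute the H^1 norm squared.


||u||_{H^1(0,π)}^2 = 345*π

u'(x) = -25*sin(5*x) + 6*cos(3*x).
Expand u² and (u')² and integrate term by term on (0, π), using: for integers n ≥ 1, ∫_0^π sin²(nx) dx = ∫_0^π cos²(nx) dx = π/2; for n ≠ n', ∫_0^π sin(nx)sin(n'x) dx = ∫_0^π cos(nx)cos(n'x) dx = 0; and by product-to-sum, ∫_0^π sin(nx)cos(n'x) dx = ½∫_0^π [sin((n+n')x) + sin((n−n')x)] dx, which is 0 when n+n' is even and 2n/(n²−n'²) when n+n' is odd (it need not vanish on (0, π)).
  u² squared terms: (2)²·∫sin(3x)² dx = 4·π/2 = 2*π;  (5)²·∫cos(5x)² dx = 25·π/2 = 25*π/2.
  u² cross terms: 2·(2)·(5)·∫sin(3x)·cos(5x) dx = 20·(0) = 0.
  So ∫_0^π u² dx = 2*π + 25*π/2 + 0 = 29*π/2.
  (u')² squared terms: (-25)²·∫sin(5x)² dx = 625·π/2 = 625*π/2;  (6)²·∫cos(3x)² dx = 36·π/2 = 18*π.
  (u')² cross terms: 2·(-25)·(6)·∫sin(5x)·cos(3x) dx = -300·(0) = 0.
  So ∫_0^π (u')² dx = 625*π/2 + 18*π + 0 = 661*π/2.
||u||_{H^1}^2 = (29*π/2) + (661*π/2) = 345*π.


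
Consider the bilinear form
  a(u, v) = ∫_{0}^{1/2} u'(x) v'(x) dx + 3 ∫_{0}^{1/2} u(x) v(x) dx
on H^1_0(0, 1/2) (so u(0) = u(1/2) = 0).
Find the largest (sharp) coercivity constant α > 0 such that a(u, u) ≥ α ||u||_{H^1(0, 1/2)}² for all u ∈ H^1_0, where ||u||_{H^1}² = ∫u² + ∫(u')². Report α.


α = 1

Coercivity of a(·,·) on H^1_0(0, 1/2) means a(u, u) ≥ α ||u||_{H^1}² for every u ∈ H^1_0.
The interval has length L = 1/2, and Poincaré/coercivity depend only on L. Here a(u, u) = ∫(u')² + (3)·∫u².
Here c = 3 ≥ 1, so a(u,u) = ∫(u')² + c∫u² ≥ ∫(u')² + ∫u² = ||u||_{H^1}², i.e. α = 1 works. No larger α is possible: a(u,u) ≥ α||u||_{H^1}² means (1−α)∫(u')² ≥ (α−c)∫u², and for the modes u_n = sin(nπ(x−x₀)/L) (x₀ the left endpoint) one has ∫u_n²/∫(u_n')² = (L/(nπ))² → 0, so a(u_n,u_n)/||u_n||_{H^1}² → 1. Hence the optimal constant is α = 1.
Therefore α = 1.


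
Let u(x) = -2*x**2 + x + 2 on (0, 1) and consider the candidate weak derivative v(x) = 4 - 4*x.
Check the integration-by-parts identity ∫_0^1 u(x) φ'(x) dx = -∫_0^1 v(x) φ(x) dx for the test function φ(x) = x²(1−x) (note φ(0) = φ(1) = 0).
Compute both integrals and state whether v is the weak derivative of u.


LHS = 7/60, RHS = -2/15. No, v is not the weak derivative of u.

u(x) = -2*x**2 + x + 2, classical derivative u'(x) = 1 - 4*x.
φ(x) = x²(1−x), so φ'(x) = x*(2 - 3*x).
Note φ(0) = φ(1) = 0, so the boundary term u·φ vanishes.
LHS = ∫_0^1 u(x) φ'(x) dx = ∫_0^1 (6*x^4 - 7*x^3 - 4*x^2 + 4*x) dx. Term by term:
  ∫_0^1 6*x^4 dx = 6/5;  ∫_0^1 -7*x^3 dx = -7/4;  ∫_0^1 -4*x^2 dx = -4/3;
  ∫_0^1 4*x dx = 2.
Sum: 6/5 − 7/4 − 4/3 + 2 = 7/60.
So LHS = 7/60.
∫_0^1 v(x) φ(x) dx = ∫_0^1 (4*x^4 - 8*x^3 + 4*x^2) dx. Term by term:
  ∫_0^1 4*x^4 dx = 4/5;  ∫_0^1 -8*x^3 dx = -2;  ∫_0^1 4*x^2 dx = 4/3.
Sum: 4/5 − 2 + 4/3 = 2/15.
So RHS = -∫_0^1 v(x) φ(x) dx = -2/15.
LHS − RHS = 1/4 ≠ 0, so the identity fails.
(For a valid weak derivative the identity must hold for EVERY test function, in particular this one. The failure shows v is NOT the weak derivative of u.)
Correct weak derivative would be u'(x) = 1 - 4*x.


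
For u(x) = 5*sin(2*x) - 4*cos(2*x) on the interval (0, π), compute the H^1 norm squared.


||u||_{H^1(0,π)}^2 = 205*π/2

u'(x) = 8*sin(2*x) + 10*cos(2*x).
Expand u² and (u')² and integrate term by term on (0, π), using: for integers n ≥ 1, ∫_0^π sin²(nx) dx = ∫_0^π cos²(nx) dx = π/2; for n ≠ n', ∫_0^π sin(nx)sin(n'x) dx = ∫_0^π cos(nx)cos(n'x) dx = 0; and by product-to-sum, ∫_0^π sin(nx)cos(n'x) dx = ½∫_0^π [sin((n+n')x) + sin((n−n')x)] dx, which is 0 when n+n' is even and 2n/(n²−n'²) when n+n' is odd (it need not vanish on (0, π)).
  u² squared terms: (-4)²·∫cos(2x)² dx = 16·π/2 = 8*π;  (5)²·∫sin(2x)² dx = 25·π/2 = 25*π/2.
  u² cross terms: 2·(-4)·(5)·∫cos(2x)·sin(2x) dx = -40·(0) = 0.
  So ∫_0^π u² dx = 8*π + 25*π/2 + 0 = 41*π/2.
  (u')² squared terms: (8)²·∫sin(2x)² dx = 64·π/2 = 32*π;  (10)²·∫cos(2x)² dx = 100·π/2 = 50*π.
  (u')² cross terms: 2·(8)·(10)·∫sin(2x)·cos(2x) dx = 160·(0) = 0.
  So ∫_0^π (u')² dx = 32*π + 50*π + 0 = 82*π.
||u||_{H^1}^2 = (41*π/2) + (82*π) = 205*π/2.


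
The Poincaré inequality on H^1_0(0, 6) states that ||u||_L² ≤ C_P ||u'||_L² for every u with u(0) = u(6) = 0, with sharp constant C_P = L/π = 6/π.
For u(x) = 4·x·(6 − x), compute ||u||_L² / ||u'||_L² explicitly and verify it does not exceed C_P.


||u||_L² / ||u'||_L² = 3*sqrt(10)/5 < C_P = 6/π.

u(x) = 4·x·(6 − x), so u'(x) = 24 - 8*x.
u(x) = 4·x·(6 − x) vanishes at x = 0 and x = 6, so u ∈ H^1_0(0, 6). Differentiate via the product rule and integrate the resulting polynomials term by term.
  ∫_0^6 u² dx = ∫_0^6 (16*x^4 - 192*x^3 + 576*x^2) dx. Term by term:
    ∫_0^6 16*x^4 dx = 124416/5;  ∫_0^6 -192*x^3 dx = -62208;  ∫_0^6 576*x^2 dx = 41472.
  Sum: 124416/5 − 62208 + 41472 = 20736/5.
  ∫_0^6 (u')² dx = ∫_0^6 (64*x^2 - 384*x + 576) dx. Term by term:
    ∫_0^6 64*x^2 dx = 4608;  ∫_0^6 -384*x dx = -6912;  ∫_0^6 576 dx = 3456.
  Sum: 4608 − 6912 + 3456 = 1152.
∫_0^6 u² dx = 20736/5, so ||u||_L² = 144*sqrt(5)/5.
∫_0^6 (u')² dx = 1152, so ||u'||_L² = 24*sqrt(2).
Ratio ||u||_L² / ||u'||_L² = 3*sqrt(10)/5.
Sharp Poincaré constant on H^1_0(0, 6) is C_P = L/π = 6/π, achieved by sin(π/6·x).
A polynomial bump cannot attain the sharp Poincaré constant (only the first sine eigenfunction does), so the ratio is strictly less than C_P, consistent with ||u||_L² ≤ C_P ||u'||_L².


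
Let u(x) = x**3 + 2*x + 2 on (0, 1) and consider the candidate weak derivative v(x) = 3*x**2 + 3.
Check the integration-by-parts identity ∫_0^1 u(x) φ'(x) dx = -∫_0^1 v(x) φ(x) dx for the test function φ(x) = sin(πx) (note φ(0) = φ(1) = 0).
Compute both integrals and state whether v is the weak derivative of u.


LHS = -7/π + 12/π^3, RHS = -9/π + 12/π^3. No, v is not the weak derivative of u.

u(x) = x**3 + 2*x + 2, classical derivative u'(x) = 3*x**2 + 2.
φ(x) = sin(πx), so φ'(x) = π*cos(π*x).
Note φ(0) = φ(1) = 0, so the boundary term u·φ vanishes.
LHS = ∫_0^1 u(x) φ'(x) dx = ∫_0^1 (π*x^3*cos(π*x) + 2*π*x*cos(π*x) + 2*π*cos(π*x)) dx. Term by term:
  ∫_0^1 2*π*cos(π*x) dx = 0;  ∫_0^1 π*x^3*cos(π*x) dx = -3/π + 12/π^3;  ∫_0^1 2*π*x*cos(π*x) dx = -4/π.
Sum: 0 + -3/π + 12/π^3 − 4/π = -7/π + 12/π^3.
So LHS = -7/π + 12/π^3.
∫_0^1 v(x) φ(x) dx = ∫_0^1 (3*x^2*sin(π*x) + 3*sin(π*x)) dx. Term by term:
  ∫_0^1 3*sin(π*x) dx = 6/π;  ∫_0^1 3*x^2*sin(π*x) dx = -12/π^3 + 3/π.
Sum: 6/π + -12/π^3 + 3/π = -12/π^3 + 9/π.
So RHS = -∫_0^1 v(x) φ(x) dx = -9/π + 12/π^3.
LHS − RHS = 2/π ≠ 0, so the identity fails.
(For a valid weak derivative the identity must hold for EVERY test function, in particular this one. The failure shows v is NOT the weak derivative of u.)
Correct weak derivative would be u'(x) = 3*x**2 + 2.


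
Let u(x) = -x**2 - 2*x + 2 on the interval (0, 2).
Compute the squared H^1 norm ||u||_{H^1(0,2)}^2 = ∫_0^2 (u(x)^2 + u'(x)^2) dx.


||u||_{H^1}^2 = 736/15

The H^1 norm (squared) on an interval (0, L) is
  ||u||_{H^1}^2 = ∫_0^L u(x)^2 dx + ∫_0^L u'(x)^2 dx.
Compute u'(x) = -2*x - 2.
Then u(x)^2 = x**4 + 4*x**3 - 8*x + 4 and u'(x)^2 = 4*x**2 + 8*x + 4.
Integrate each monomial from 0 to 2 using ∫_0^2 c·x^n dx = c·2^(n+1)/(n+1):
  ∫_0^2 u(x)^2 dx = ∫_0^2 (x^4 + 4*x^3 - 8*x + 4) dx. Term by term:
    ∫_0^2 x^4 dx = 32/5;  ∫_0^2 4*x^3 dx = 16;  ∫_0^2 -8*x dx = -16;
    ∫_0^2 4 dx = 8.
  Sum: 32/5 + 16 − 16 + 8 = 72/5.
  ∫_0^2 u'(x)^2 dx = ∫_0^2 (4*x^2 + 8*x + 4) dx. Term by term:
    ∫_0^2 4*x^2 dx = 32/3;  ∫_0^2 8*x dx = 16;  ∫_0^2 4 dx = 8.
  Sum: 32/3 + 16 + 8 = 104/3.
Adding: ||u||_{H^1}^2 = 72/5 + 104/3 = 736/15.


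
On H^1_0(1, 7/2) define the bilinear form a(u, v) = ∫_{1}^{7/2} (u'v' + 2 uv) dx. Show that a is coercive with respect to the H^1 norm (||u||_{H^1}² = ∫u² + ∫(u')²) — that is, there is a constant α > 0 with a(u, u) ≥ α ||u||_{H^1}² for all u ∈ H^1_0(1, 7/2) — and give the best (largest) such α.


α = 1

Coercivity of a(·,·) on H^1_0(1, 7/2) means a(u, u) ≥ α ||u||_{H^1}² for every u ∈ H^1_0.
The interval has length L = 5/2, and Poincaré/coercivity depend only on L. Here a(u, u) = ∫(u')² + (2)·∫u².
Here c = 2 ≥ 1, so a(u,u) = ∫(u')² + c∫u² ≥ ∫(u')² + ∫u² = ||u||_{H^1}², i.e. α = 1 works. No larger α is possible: a(u,u) ≥ α||u||_{H^1}² means (1−α)∫(u')² ≥ (α−c)∫u², and for the modes u_n = sin(nπ(x−x₀)/L) (x₀ the left endpoint) one has ∫u_n²/∫(u_n')² = (L/(nπ))² → 0, so a(u_n,u_n)/||u_n||_{H^1}² → 1. Hence the optimal constant is α = 1.
Therefore α = 1.


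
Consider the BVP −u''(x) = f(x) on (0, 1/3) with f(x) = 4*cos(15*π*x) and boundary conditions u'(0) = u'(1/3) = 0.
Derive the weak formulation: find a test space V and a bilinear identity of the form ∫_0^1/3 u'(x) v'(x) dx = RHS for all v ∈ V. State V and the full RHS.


V = H^1(0, 1/3) (no boundary constraint on v; u is determined up to an additive constant); weak form: ∫_0^1/3 u'v' dx = ∫_0^1/3 (4*cos(15*π*x)) v dx for all v ∈ V.

Multiply both sides by a test function v and integrate from 0 to 1/3:
  ∫_0^1/3 −u''(x) v(x) dx = ∫_0^1/3 f(x) v(x) dx.
Integrate the LHS by parts once:
  ∫_0^1/3 −u'' v dx = −[u'(x) v(x)]_0^1/3 + ∫_0^1/3 u'(x) v'(x) dx.
Thus ∫_0^1/3 u'(x) v'(x) dx = ∫_0^1/3 f(x) v(x) dx + [u'(x) v(x)]_0^1/3.
Choose V so that boundary terms are either known or forced to vanish.
u has homogeneous Neumann: u'(0) = u'(1/3) = 0. So [u' v]_0^1/3 = 0·v(1/3) − 0·v(0) = 0 for any v; take V = H^1(0, 1/3).
Weak formulation: find u (satisfying any essential BC) such that ∫_0^1/3 u'(x) v'(x) dx = ∫_0^1/3 f v dx for all v ∈ V (homogeneous Neumann, so boundary terms vanish).
Substituting f(x) = 4*cos(15*π*x), the right-hand side is ∫_0^1/3 (4*cos(15*π*x)) v dx.
Compatibility check (pure Neumann): taking v ≡ 1 ∈ V gives 0 = ∫_0^1/3 f dx + (0) − (0), i.e. ∫_0^1/3 f dx must equal u'(0) − u'(1/3) = 0. Indeed ∫_0^1/3 (4*cos(15*π*x)) dx = 0, so the data are compatible. The solution is then unique only up to an additive constant (fix it e.g. by requiring ∫_0^1/3 u dx = 0).


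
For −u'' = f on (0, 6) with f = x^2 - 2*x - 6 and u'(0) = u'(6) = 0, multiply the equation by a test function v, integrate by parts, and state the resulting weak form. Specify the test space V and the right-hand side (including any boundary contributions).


V = H^1(0, 6) (no boundary constraint on v; u is determined up to an additive constant); weak form: ∫_0^6 u'v' dx = ∫_0^6 (x^2 - 2*x - 6) v dx for all v ∈ V.

Multiply both sides by a test function v and integrate from 0 to 6:
  ∫_0^6 −u''(x) v(x) dx = ∫_0^6 f(x) v(x) dx.
Integrate the LHS by parts once:
  ∫_0^6 −u'' v dx = −[u'(x) v(x)]_0^6 + ∫_0^6 u'(x) v'(x) dx.
Thus ∫_0^6 u'(x) v'(x) dx = ∫_0^6 f(x) v(x) dx + [u'(x) v(x)]_0^6.
Choose V so that boundary terms are either known or forced to vanish.
u has homogeneous Neumann: u'(0) = u'(6) = 0. So [u' v]_0^6 = 0·v(6) − 0·v(0) = 0 for any v; take V = H^1(0, 6).
Weak formulation: find u (satisfying any essential BC) such that ∫_0^6 u'(x) v'(x) dx = ∫_0^6 f v dx for all v ∈ V (homogeneous Neumann, so boundary terms vanish).
Substituting f(x) = x^2 - 2*x - 6, the right-hand side is ∫_0^6 (x^2 - 2*x - 6) v dx.
Compatibility check (pure Neumann): taking v ≡ 1 ∈ V gives 0 = ∫_0^6 f dx + (0) − (0), i.e. ∫_0^6 f dx must equal u'(0) − u'(6) = 0. Indeed ∫_0^6 (x^2 - 2*x - 6) dx = 0, so the data are compatible. The solution is then unique only up to an additive constant (fix it e.g. by requiring ∫_0^6 u dx = 0).


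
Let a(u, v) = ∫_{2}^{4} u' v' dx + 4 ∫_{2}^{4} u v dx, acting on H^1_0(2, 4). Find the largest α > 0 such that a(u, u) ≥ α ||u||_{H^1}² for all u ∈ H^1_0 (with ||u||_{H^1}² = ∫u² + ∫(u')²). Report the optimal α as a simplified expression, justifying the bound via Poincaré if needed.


α = 1

Coercivity of a(·,·) on H^1_0(2, 4) means a(u, u) ≥ α ||u||_{H^1}² for every u ∈ H^1_0.
The interval has length L = 2, and Poincaré/coercivity depend only on L. Here a(u, u) = ∫(u')² + (4)·∫u².
Here c = 4 ≥ 1, so a(u,u) = ∫(u')² + c∫u² ≥ ∫(u')² + ∫u² = ||u||_{H^1}², i.e. α = 1 works. No larger α is possible: a(u,u) ≥ α||u||_{H^1}² means (1−α)∫(u')² ≥ (α−c)∫u², and for the modes u_n = sin(nπ(x−x₀)/L) (x₀ the left endpoint) one has ∫u_n²/∫(u_n')² = (L/(nπ))² → 0, so a(u_n,u_n)/||u_n||_{H^1}² → 1. Hence the optimal constant is α = 1.
Therefore α = 1.


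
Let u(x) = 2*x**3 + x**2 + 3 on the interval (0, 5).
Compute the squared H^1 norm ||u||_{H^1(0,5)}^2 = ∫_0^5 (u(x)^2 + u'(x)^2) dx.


||u||_{H^1}^2 = 1769695/21

The H^1 norm (squared) on an interval (0, L) is
  ||u||_{H^1}^2 = ∫_0^L u(x)^2 dx + ∫_0^L u'(x)^2 dx.
Compute u'(x) = 6*x**2 + 2*x.
Then u(x)^2 = 4*x**6 + 4*x**5 + x**4 + 12*x**3 + 6*x**2 + 9 and u'(x)^2 = 36*x**4 + 24*x**3 + 4*x**2.
Integrate each monomial from 0 to 5 using ∫_0^5 c·x^n dx = c·5^(n+1)/(n+1):
  ∫_0^5 u(x)^2 dx = ∫_0^5 (4*x^6 + 4*x^5 + x^4 + 12*x^3 + 6*x^2 + 9) dx. Term by term:
    ∫_0^5 4*x^6 dx = 312500/7;  ∫_0^5 4*x^5 dx = 31250/3;  ∫_0^5 x^4 dx = 625;
    ∫_0^5 12*x^3 dx = 1875;  ∫_0^5 6*x^2 dx = 250;  ∫_0^5 9 dx = 45.
  Sum: 312500/7 + 31250/3 + 625 + 1875 + 250 + 45 = 1214945/21.
  ∫_0^5 u'(x)^2 dx = ∫_0^5 (36*x^4 + 24*x^3 + 4*x^2) dx. Term by term:
    ∫_0^5 36*x^4 dx = 22500;  ∫_0^5 24*x^3 dx = 3750;  ∫_0^5 4*x^2 dx = 500/3.
  Sum: 22500 + 3750 + 500/3 = 79250/3.
Adding: ||u||_{H^1}^2 = 1214945/21 + 79250/3 = 1769695/21.


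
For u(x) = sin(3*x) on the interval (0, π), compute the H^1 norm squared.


||u||_{H^1(0,π)}^2 = 5*π

u'(x) = 3*cos(3*x).
Expand u² and (u')² and integrate term by term on (0, π), using: for integers n ≥ 1, ∫_0^π sin²(nx) dx = ∫_0^π cos²(nx) dx = π/2; for n ≠ n', ∫_0^π sin(nx)sin(n'x) dx = ∫_0^π cos(nx)cos(n'x) dx = 0; and by product-to-sum, ∫_0^π sin(nx)cos(n'x) dx = ½∫_0^π [sin((n+n')x) + sin((n−n')x)] dx, which is 0 when n+n' is even and 2n/(n²−n'²) when n+n' is odd (it need not vanish on (0, π)).
  u² squared terms: (1)²·∫sin(3x)² dx = 1·π/2 = π/2.
  So ∫_0^π u² dx = π/2.
  (u')² squared terms: (3)²·∫cos(3x)² dx = 9·π/2 = 9*π/2.
  So ∫_0^π (u')² dx = 9*π/2.
||u||_{H^1}^2 = (π/2) + (9*π/2) = 5*π.


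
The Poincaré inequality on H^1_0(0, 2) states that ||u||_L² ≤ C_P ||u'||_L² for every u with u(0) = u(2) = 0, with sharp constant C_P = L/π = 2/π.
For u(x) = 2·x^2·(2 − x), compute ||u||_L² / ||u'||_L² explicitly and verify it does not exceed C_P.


||u||_L² / ||u'||_L² = sqrt(14)/7 < C_P = 2/π.

u(x) = 2·x^2·(2 − x), so u'(x) = 2*x*(4 - 3*x).
u(x) = 2·x^2·(2 − x) vanishes at x = 0 and x = 2, so u ∈ H^1_0(0, 2). Differentiate via the product rule and integrate the resulting polynomials term by term.
  ∫_0^2 u² dx = ∫_0^2 (4*x^6 - 16*x^5 + 16*x^4) dx. Term by term:
    ∫_0^2 4*x^6 dx = 512/7;  ∫_0^2 -16*x^5 dx = -512/3;  ∫_0^2 16*x^4 dx = 512/5.
  Sum: 512/7 − 512/3 + 512/5 = 512/105.
  ∫_0^2 (u')² dx = ∫_0^2 (36*x^4 - 96*x^3 + 64*x^2) dx. Term by term:
    ∫_0^2 36*x^4 dx = 1152/5;  ∫_0^2 -96*x^3 dx = -384;  ∫_0^2 64*x^2 dx = 512/3.
  Sum: 1152/5 − 384 + 512/3 = 256/15.
∫_0^2 u² dx = 512/105, so ||u||_L² = 16*sqrt(210)/105.
∫_0^2 (u')² dx = 256/15, so ||u'||_L² = 16*sqrt(15)/15.
Ratio ||u||_L² / ||u'||_L² = sqrt(14)/7.
Sharp Poincaré constant on H^1_0(0, 2) is C_P = L/π = 2/π, achieved by sin(π/2·x).
A polynomial bump cannot attain the sharp Poincaré constant (only the first sine eigenfunction does), so the ratio is strictly less than C_P, consistent with ||u||_L² ≤ C_P ||u'||_L².


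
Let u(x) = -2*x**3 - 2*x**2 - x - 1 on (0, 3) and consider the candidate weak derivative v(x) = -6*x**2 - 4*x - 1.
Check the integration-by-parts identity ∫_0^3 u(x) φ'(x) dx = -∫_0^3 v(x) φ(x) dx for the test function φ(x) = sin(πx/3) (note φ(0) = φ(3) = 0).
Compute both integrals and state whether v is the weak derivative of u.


LHS = -648/π^3 + 204/π, RHS = -648/π^3 + 204/π. Yes, v = u' weakly.

u(x) = -2*x**3 - 2*x**2 - x - 1, classical derivative u'(x) = -6*x**2 - 4*x - 1.
φ(x) = sin(πx/3), so φ'(x) = π*cos(π*x/3)/3.
Note φ(0) = φ(3) = 0, so the boundary term u·φ vanishes.
LHS = ∫_0^3 u(x) φ'(x) dx = ∫_0^3 (-2*π*x^3*cos(π*x/3)/3 - 2*π*x^2*cos(π*x/3)/3 - π*x*cos(π*x/3)/3 - π*cos(π*x/3)/3) dx. Term by term:
  ∫_0^3 -π*cos(π*x/3)/3 dx = 0;  ∫_0^3 -2*π*x^2*cos(π*x/3)/3 dx = 36/π;  ∫_0^3 -2*π*x^3*cos(π*x/3)/3 dx = -648/π^3 + 162/π;
  ∫_0^3 -π*x*cos(π*x/3)/3 dx = 6/π.
Sum: 0 + 36/π + -648/π^3 + 162/π + 6/π = -648/π^3 + 204/π.
So LHS = -648/π^3 + 204/π.
∫_0^3 v(x) φ(x) dx = ∫_0^3 (-6*x^2*sin(π*x/3) - 4*x*sin(π*x/3) - sin(π*x/3)) dx. Term by term:
  ∫_0^3 -sin(π*x/3) dx = -6/π;  ∫_0^3 -6*x^2*sin(π*x/3) dx = -162/π + 648/π^3;  ∫_0^3 -4*x*sin(π*x/3) dx = -36/π.
Sum: -6/π + -162/π + 648/π^3 − 36/π = -204/π + 648/π^3.
So RHS = -∫_0^3 v(x) φ(x) dx = -648/π^3 + 204/π.
LHS = RHS, so the identity holds for this test φ.
Moreover u is smooth here and v(x) = u'(x) = -6*x**2 - 4*x - 1 pointwise, so the identity holds for every test function. Hence v is the weak derivative of u.


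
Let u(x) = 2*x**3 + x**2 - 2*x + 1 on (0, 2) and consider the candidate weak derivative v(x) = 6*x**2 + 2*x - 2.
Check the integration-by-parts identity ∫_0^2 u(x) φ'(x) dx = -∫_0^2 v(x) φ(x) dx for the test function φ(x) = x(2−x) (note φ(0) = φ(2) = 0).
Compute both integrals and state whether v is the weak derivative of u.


LHS = -48/5, RHS = -48/5. Yes, v = u' weakly.

u(x) = 2*x**3 + x**2 - 2*x + 1, classical derivative u'(x) = 6*x**2 + 2*x - 2.
φ(x) = x(2−x), so φ'(x) = 2 - 2*x.
Note φ(0) = φ(2) = 0, so the boundary term u·φ vanishes.
LHS = ∫_0^2 u(x) φ'(x) dx = ∫_0^2 (-4*x^4 + 2*x^3 + 6*x^2 - 6*x + 2) dx. Term by term:
  ∫_0^2 -4*x^4 dx = -128/5;  ∫_0^2 2*x^3 dx = 8;  ∫_0^2 6*x^2 dx = 16;
  ∫_0^2 -6*x dx = -12;  ∫_0^2 2 dx = 4.
Sum: -128/5 + 8 + 16 − 12 + 4 = -48/5.
So LHS = -48/5.
∫_0^2 v(x) φ(x) dx = ∫_0^2 (-6*x^4 + 10*x^3 + 6*x^2 - 4*x) dx. Term by term:
  ∫_0^2 -6*x^4 dx = -192/5;  ∫_0^2 10*x^3 dx = 40;  ∫_0^2 6*x^2 dx = 16;
  ∫_0^2 -4*x dx = -8.
Sum: -192/5 + 40 + 16 − 8 = 48/5.
So RHS = -∫_0^2 v(x) φ(x) dx = -48/5.
LHS = RHS, so the identity holds for this test φ.
Moreover u is smooth here and v(x) = u'(x) = 6*x**2 + 2*x - 2 pointwise, so the identity holds for every test function. Hence v is the weak derivative of u.


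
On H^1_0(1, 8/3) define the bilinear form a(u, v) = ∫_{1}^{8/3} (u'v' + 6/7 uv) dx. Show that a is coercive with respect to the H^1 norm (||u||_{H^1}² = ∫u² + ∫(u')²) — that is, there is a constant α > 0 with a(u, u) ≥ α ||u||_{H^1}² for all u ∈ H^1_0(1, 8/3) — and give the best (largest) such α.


α = 3*(50 + 21*π^2)/(7*(25 + 9*π^2))

Coercivity of a(·,·) on H^1_0(1, 8/3) means a(u, u) ≥ α ||u||_{H^1}² for every u ∈ H^1_0.
The interval has length L = 5/3, and Poincaré/coercivity depend only on L. Here a(u, u) = ∫(u')² + (6/7)·∫u².
Here 0 < c = 6/7 < 1. The condition a(u,u) ≥ α||u||_{H^1}² reads (1−α)∫(u')² ≥ (α−c)∫u². Any admissible α is ≤ 1 (rapidly oscillating u have ∫u²/∫(u')² → 0), and α = 1 would force 0 ≥ (1−c)∫u², impossible since c < 1; so 1−α > 0. By the sharp Poincaré inequality on H^1_0 of an interval of length L, ∫(u')² ≥ (π/L)²∫u² with equality for the first sine mode sin(π(x−x₀)/L) (x₀ the left endpoint), so the inequality holds for all u iff (1−α)(π/L)² ≥ α − c, i.e. α ≤ ((π/L)² + c)/((π/L)² + 1) = (1 + c(L/π)²)/(1 + (L/π)²). With (π/L)² = 9*π^2/25 and c = 6/7, the largest admissible constant is α = ((π/L)² + c)/((π/L)² + 1).
Simplifying, α = 3*(50 + 21*π^2)/(7*(25 + 9*π^2)).


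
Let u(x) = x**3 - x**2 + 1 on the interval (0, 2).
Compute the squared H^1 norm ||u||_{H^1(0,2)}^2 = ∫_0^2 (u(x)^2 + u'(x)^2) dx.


||u||_{H^1}^2 = 198/7

The H^1 norm (squared) on an interval (0, L) is
  ||u||_{H^1}^2 = ∫_0^L u(x)^2 dx + ∫_0^L u'(x)^2 dx.
Compute u'(x) = 3*x**2 - 2*x.
Then u(x)^2 = x**6 - 2*x**5 + x**4 + 2*x**3 - 2*x**2 + 1 and u'(x)^2 = 9*x**4 - 12*x**3 + 4*x**2.
Integrate each monomial from 0 to 2 using ∫_0^2 c·x^n dx = c·2^(n+1)/(n+1):
  ∫_0^2 u(x)^2 dx = ∫_0^2 (x^6 - 2*x^5 + x^4 + 2*x^3 - 2*x^2 + 1) dx. Term by term:
    ∫_0^2 x^6 dx = 128/7;  ∫_0^2 -2*x^5 dx = -64/3;  ∫_0^2 x^4 dx = 32/5;
    ∫_0^2 2*x^3 dx = 8;  ∫_0^2 -2*x^2 dx = -16/3;  ∫_0^2 1 dx = 2.
  Sum: 128/7 − 64/3 + 32/5 + 8 − 16/3 + 2 = 842/105.
  ∫_0^2 u'(x)^2 dx = ∫_0^2 (9*x^4 - 12*x^3 + 4*x^2) dx. Term by term:
    ∫_0^2 9*x^4 dx = 288/5;  ∫_0^2 -12*x^3 dx = -48;  ∫_0^2 4*x^2 dx = 32/3.
  Sum: 288/5 − 48 + 32/3 = 304/15.
Adding: ||u||_{H^1}^2 = 842/105 + 304/15 = 198/7.


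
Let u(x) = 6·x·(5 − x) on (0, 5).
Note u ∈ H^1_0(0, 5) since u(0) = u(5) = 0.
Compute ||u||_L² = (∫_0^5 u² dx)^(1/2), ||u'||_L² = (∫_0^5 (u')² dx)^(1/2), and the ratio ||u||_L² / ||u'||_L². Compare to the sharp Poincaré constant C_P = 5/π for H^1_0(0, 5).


||u||_L² / ||u'||_L² = sqrt(10)/2 < C_P = 5/π.

u(x) = 6·x·(5 − x), so u'(x) = 30 - 12*x.
u(x) = 6·x·(5 − x) vanishes at x = 0 and x = 5, so u ∈ H^1_0(0, 5). Differentiate via the product rule and integrate the resulting polynomials term by term.
  ∫_0^5 u² dx = ∫_0^5 (36*x^4 - 360*x^3 + 900*x^2) dx. Term by term:
    ∫_0^5 36*x^4 dx = 22500;  ∫_0^5 -360*x^3 dx = -56250;  ∫_0^5 900*x^2 dx = 37500.
  Sum: 22500 − 56250 + 37500 = 3750.
  ∫_0^5 (u')² dx = ∫_0^5 (144*x^2 - 720*x + 900) dx. Term by term:
    ∫_0^5 144*x^2 dx = 6000;  ∫_0^5 -720*x dx = -9000;  ∫_0^5 900 dx = 4500.
  Sum: 6000 − 9000 + 4500 = 1500.
∫_0^5 u² dx = 3750, so ||u||_L² = 25*sqrt(6).
∫_0^5 (u')² dx = 1500, so ||u'||_L² = 10*sqrt(15).
Ratio ||u||_L² / ||u'||_L² = sqrt(10)/2.
Sharp Poincaré constant on H^1_0(0, 5) is C_P = L/π = 5/π, achieved by sin(π/5·x).
A polynomial bump cannot attain the sharp Poincaré constant (only the first sine eigenfunction does), so the ratio is strictly less than C_P, consistent with ||u||_L² ≤ C_P ||u'||_L².


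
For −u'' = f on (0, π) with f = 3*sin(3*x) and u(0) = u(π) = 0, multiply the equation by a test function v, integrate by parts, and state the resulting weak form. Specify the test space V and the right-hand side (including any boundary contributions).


V = H^1_0(0, π) (so v(0) = v(π) = 0); weak form: ∫_0^π u'v' dx = ∫_0^π (3*sin(3*x)) v dx for all v ∈ V.

Multiply both sides by a test function v and integrate from 0 to π:
  ∫_0^π −u''(x) v(x) dx = ∫_0^π f(x) v(x) dx.
Integrate the LHS by parts once:
  ∫_0^π −u'' v dx = −[u'(x) v(x)]_0^π + ∫_0^π u'(x) v'(x) dx.
Thus ∫_0^π u'(x) v'(x) dx = ∫_0^π f(x) v(x) dx + [u'(x) v(x)]_0^π.
Choose V so that boundary terms are either known or forced to vanish.
u is Dirichlet: u(0) = u(π) = 0. Let V = H^1_0(0, π); then v(0) = v(π) = 0, and [u' v]_0^π = 0.
Weak formulation: find u (satisfying any essential BC) such that ∫_0^π u'(x) v'(x) dx = ∫_0^π f v dx for all v ∈ V.
Substituting f(x) = 3*sin(3*x), the right-hand side is ∫_0^π (3*sin(3*x)) v dx.


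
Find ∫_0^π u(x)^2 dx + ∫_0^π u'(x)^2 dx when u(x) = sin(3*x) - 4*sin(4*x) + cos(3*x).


||u||_{H^1(0,π)}^2 = -640/7 + 146*π

u'(x) = -3*sin(3*x) + 3*cos(3*x) - 16*cos(4*x).
Expand u² and (u')² and integrate term by term on (0, π), using: for integers n ≥ 1, ∫_0^π sin²(nx) dx = ∫_0^π cos²(nx) dx = π/2; for n ≠ n', ∫_0^π sin(nx)sin(n'x) dx = ∫_0^π cos(nx)cos(n'x) dx = 0; and by product-to-sum, ∫_0^π sin(nx)cos(n'x) dx = ½∫_0^π [sin((n+n')x) + sin((n−n')x)] dx, which is 0 when n+n' is even and 2n/(n²−n'²) when n+n' is odd (it need not vanish on (0, π)).
  u² squared terms: (-4)²·∫sin(4x)² dx = 16·π/2 = 8*π;  (1)²·∫cos(3x)² dx = 1·π/2 = π/2;  (1)²·∫sin(3x)² dx = 1·π/2 = π/2.
  u² cross terms: 2·(-4)·(1)·∫sin(4x)·cos(3x) dx = -8·(8/7) = -64/7;  2·(-4)·(1)·∫sin(4x)·sin(3x) dx = -8·(0) = 0;  2·(1)·(1)·∫cos(3x)·sin(3x) dx = 2·(0) = 0.
  So ∫_0^π u² dx = 8*π + π/2 + π/2 − 64/7 + 0 + 0 = -64/7 + 9*π.
  (u')² squared terms: (-16)²·∫cos(4x)² dx = 256·π/2 = 128*π;  (-3)²·∫sin(3x)² dx = 9·π/2 = 9*π/2;  (3)²·∫cos(3x)² dx = 9·π/2 = 9*π/2.
  (u')² cross terms: 2·(-16)·(-3)·∫cos(4x)·sin(3x) dx = 96·(-6/7) = -576/7;  2·(-16)·(3)·∫cos(4x)·cos(3x) dx = -96·(0) = 0;  2·(-3)·(3)·∫sin(3x)·cos(3x) dx = -18·(0) = 0.
  So ∫_0^π (u')² dx = 128*π + 9*π/2 + 9*π/2 − 576/7 + 0 + 0 = -576/7 + 137*π.
||u||_{H^1}^2 = (-64/7 + 9*π) + (-576/7 + 137*π) = -640/7 + 146*π.


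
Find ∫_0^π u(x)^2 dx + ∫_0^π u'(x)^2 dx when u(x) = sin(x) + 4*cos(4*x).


||u||_{H^1(0,π)}^2 = -272/15 + 137*π

u'(x) = -16*sin(4*x) + cos(x).
Expand u² and (u')² and integrate term by term on (0, π), using: for integers n ≥ 1, ∫_0^π sin²(nx) dx = ∫_0^π cos²(nx) dx = π/2; for n ≠ n', ∫_0^π sin(nx)sin(n'x) dx = ∫_0^π cos(nx)cos(n'x) dx = 0; and by product-to-sum, ∫_0^π sin(nx)cos(n'x) dx = ½∫_0^π [sin((n+n')x) + sin((n−n')x)] dx, which is 0 when n+n' is even and 2n/(n²−n'²) when n+n' is odd (it need not vanish on (0, π)).
  u² squared terms: (4)²·∫cos(4x)² dx = 16·π/2 = 8*π;  (1)²·∫sin(x)² dx = 1·π/2 = π/2.
  u² cross terms: 2·(4)·(1)·∫cos(4x)·sin(x) dx = 8·(-2/15) = -16/15.
  So ∫_0^π u² dx = 8*π + π/2 − 16/15 = -16/15 + 17*π/2.
  (u')² squared terms: (-16)²·∫sin(4x)² dx = 256·π/2 = 128*π;  (1)²·∫cos(x)² dx = 1·π/2 = π/2.
  (u')² cross terms: 2·(-16)·(1)·∫sin(4x)·cos(x) dx = -32·(8/15) = -256/15.
  So ∫_0^π (u')² dx = 128*π + π/2 − 256/15 = -256/15 + 257*π/2.
||u||_{H^1}^2 = (-16/15 + 17*π/2) + (-256/15 + 257*π/2) = -272/15 + 137*π.


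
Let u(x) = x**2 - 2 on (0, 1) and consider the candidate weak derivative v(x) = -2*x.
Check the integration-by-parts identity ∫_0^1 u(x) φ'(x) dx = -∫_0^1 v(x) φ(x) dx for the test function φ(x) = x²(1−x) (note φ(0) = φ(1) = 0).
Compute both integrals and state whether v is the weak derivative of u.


LHS = -1/10, RHS = 1/10. No, v is not the weak derivative of u.

u(x) = x**2 - 2, classical derivative u'(x) = 2*x.
φ(x) = x²(1−x), so φ'(x) = x*(2 - 3*x).
Note φ(0) = φ(1) = 0, so the boundary term u·φ vanishes.
LHS = ∫_0^1 u(x) φ'(x) dx = ∫_0^1 (-3*x^4 + 2*x^3 + 6*x^2 - 4*x) dx. Term by term:
  ∫_0^1 -3*x^4 dx = -3/5;  ∫_0^1 2*x^3 dx = 1/2;  ∫_0^1 6*x^2 dx = 2;
  ∫_0^1 -4*x dx = -2.
Sum: -3/5 + 1/2 + 2 − 2 = -1/10.
So LHS = -1/10.
∫_0^1 v(x) φ(x) dx = ∫_0^1 (2*x^4 - 2*x^3) dx. Term by term:
  ∫_0^1 2*x^4 dx = 2/5;  ∫_0^1 -2*x^3 dx = -1/2.
Sum: 2/5 − 1/2 = -1/10.
So RHS = -∫_0^1 v(x) φ(x) dx = 1/10.
LHS − RHS = -1/5 ≠ 0, so the identity fails.
(For a valid weak derivative the identity must hold for EVERY test function, in particular this one. The failure shows v is NOT the weak derivative of u.)
Correct weak derivative would be u'(x) = 2*x.


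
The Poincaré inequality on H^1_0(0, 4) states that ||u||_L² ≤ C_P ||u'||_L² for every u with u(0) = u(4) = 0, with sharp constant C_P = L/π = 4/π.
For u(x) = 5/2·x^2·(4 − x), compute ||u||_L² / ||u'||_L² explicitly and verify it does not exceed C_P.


||u||_L² / ||u'||_L² = 2*sqrt(14)/7 < C_P = 4/π.

u(x) = 5/2·x^2·(4 − x), so u'(x) = 5*x*(8 - 3*x)/2.
u(x) = 5/2·x^2·(4 − x) vanishes at x = 0 and x = 4, so u ∈ H^1_0(0, 4). Differentiate via the product rule and integrate the resulting polynomials term by term.
  ∫_0^4 u² dx = ∫_0^4 (25*x^6/4 - 50*x^5 + 100*x^4) dx. Term by term:
    ∫_0^4 25*x^6/4 dx = 102400/7;  ∫_0^4 -50*x^5 dx = -102400/3;  ∫_0^4 100*x^4 dx = 20480.
  Sum: 102400/7 − 102400/3 + 20480 = 20480/21.
  ∫_0^4 (u')² dx = ∫_0^4 (225*x^4/4 - 300*x^3 + 400*x^2) dx. Term by term:
    ∫_0^4 225*x^4/4 dx = 11520;  ∫_0^4 -300*x^3 dx = -19200;  ∫_0^4 400*x^2 dx = 25600/3.
  Sum: 11520 − 19200 + 25600/3 = 2560/3.
∫_0^4 u² dx = 20480/21, so ||u||_L² = 64*sqrt(105)/21.
∫_0^4 (u')² dx = 2560/3, so ||u'||_L² = 16*sqrt(30)/3.
Ratio ||u||_L² / ||u'||_L² = 2*sqrt(14)/7.
Sharp Poincaré constant on H^1_0(0, 4) is C_P = L/π = 4/π, achieved by sin(π/4·x).
A polynomial bump cannot attain the sharp Poincaré constant (only the first sine eigenfunction does), so the ratio is strictly less than C_P, consistent with ||u||_L² ≤ C_P ||u'||_L².


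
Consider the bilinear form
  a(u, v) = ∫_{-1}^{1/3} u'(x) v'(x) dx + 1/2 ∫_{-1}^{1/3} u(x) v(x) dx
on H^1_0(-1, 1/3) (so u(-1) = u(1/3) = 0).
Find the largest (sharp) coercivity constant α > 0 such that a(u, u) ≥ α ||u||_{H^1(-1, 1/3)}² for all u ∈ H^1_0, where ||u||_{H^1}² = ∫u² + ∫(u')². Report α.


α = (8 + 9*π^2)/(16 + 9*π^2)

Coercivity of a(·,·) on H^1_0(-1, 1/3) means a(u, u) ≥ α ||u||_{H^1}² for every u ∈ H^1_0.
The interval has length L = 4/3, and Poincaré/coercivity depend only on L. Here a(u, u) = ∫(u')² + (1/2)·∫u².
Here 0 < c = 1/2 < 1. The condition a(u,u) ≥ α||u||_{H^1}² reads (1−α)∫(u')² ≥ (α−c)∫u². Any admissible α is ≤ 1 (rapidly oscillating u have ∫u²/∫(u')² → 0), and α = 1 would force 0 ≥ (1−c)∫u², impossible since c < 1; so 1−α > 0. By the sharp Poincaré inequality on H^1_0 of an interval of length L, ∫(u')² ≥ (π/L)²∫u² with equality for the first sine mode sin(π(x−x₀)/L) (x₀ the left endpoint), so the inequality holds for all u iff (1−α)(π/L)² ≥ α − c, i.e. α ≤ ((π/L)² + c)/((π/L)² + 1) = (1 + c(L/π)²)/(1 + (L/π)²). With (π/L)² = 9*π^2/16 and c = 1/2, the largest admissible constant is α = ((π/L)² + c)/((π/L)² + 1).
Simplifying, α = (8 + 9*π^2)/(16 + 9*π^2).


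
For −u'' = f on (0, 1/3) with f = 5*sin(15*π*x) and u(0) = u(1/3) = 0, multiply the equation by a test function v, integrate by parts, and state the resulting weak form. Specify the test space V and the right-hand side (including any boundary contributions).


V = H^1_0(0, 1/3) (so v(0) = v(1/3) = 0); weak form: ∫_0^1/3 u'v' dx = ∫_0^1/3 (5*sin(15*π*x)) v dx for all v ∈ V.

Multiply both sides by a test function v and integrate from 0 to 1/3:
  ∫_0^1/3 −u''(x) v(x) dx = ∫_0^1/3 f(x) v(x) dx.
Integrate the LHS by parts once:
  ∫_0^1/3 −u'' v dx = −[u'(x) v(x)]_0^1/3 + ∫_0^1/3 u'(x) v'(x) dx.
Thus ∫_0^1/3 u'(x) v'(x) dx = ∫_0^1/3 f(x) v(x) dx + [u'(x) v(x)]_0^1/3.
Choose V so that boundary terms are either known or forced to vanish.
u is Dirichlet: u(0) = u(1/3) = 0. Let V = H^1_0(0, 1/3); then v(0) = v(1/3) = 0, and [u' v]_0^1/3 = 0.
Weak formulation: find u (satisfying any essential BC) such that ∫_0^1/3 u'(x) v'(x) dx = ∫_0^1/3 f v dx for all v ∈ V.
Substituting f(x) = 5*sin(15*π*x), the right-hand side is ∫_0^1/3 (5*sin(15*π*x)) v dx.


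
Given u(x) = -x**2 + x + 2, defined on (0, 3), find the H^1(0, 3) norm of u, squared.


||u||_{H^1}^2 = 321/10

The H^1 norm (squared) on an interval (0, L) is
  ||u||_{H^1}^2 = ∫_0^L u(x)^2 dx + ∫_0^L u'(x)^2 dx.
Compute u'(x) = 1 - 2*x.
Then u(x)^2 = x**4 - 2*x**3 - 3*x**2 + 4*x + 4 and u'(x)^2 = 4*x**2 - 4*x + 1.
Integrate each monomial from 0 to 3 using ∫_0^3 c·x^n dx = c·3^(n+1)/(n+1):
  ∫_0^3 u(x)^2 dx = ∫_0^3 (x^4 - 2*x^3 - 3*x^2 + 4*x + 4) dx. Term by term:
    ∫_0^3 x^4 dx = 243/5;  ∫_0^3 -2*x^3 dx = -81/2;  ∫_0^3 -3*x^2 dx = -27;
    ∫_0^3 4*x dx = 18;  ∫_0^3 4 dx = 12.
  Sum: 243/5 − 81/2 − 27 + 18 + 12 = 111/10.
  ∫_0^3 u'(x)^2 dx = ∫_0^3 (4*x^2 - 4*x + 1) dx. Term by term:
    ∫_0^3 4*x^2 dx = 36;  ∫_0^3 -4*x dx = -18;  ∫_0^3 1 dx = 3.
  Sum: 36 − 18 + 3 = 21.
Adding: ||u||_{H^1}^2 = 111/10 + 21 = 321/10.


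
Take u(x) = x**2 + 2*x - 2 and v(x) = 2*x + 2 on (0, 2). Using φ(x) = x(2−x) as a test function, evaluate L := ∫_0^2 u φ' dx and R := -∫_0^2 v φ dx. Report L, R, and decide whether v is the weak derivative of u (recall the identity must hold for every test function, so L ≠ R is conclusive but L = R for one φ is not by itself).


LHS = -16/3, RHS = -16/3. Yes, v = u' weakly.

u(x) = x**2 + 2*x - 2, classical derivative u'(x) = 2*x + 2.
φ(x) = x(2−x), so φ'(x) = 2 - 2*x.
Note φ(0) = φ(2) = 0, so the boundary term u·φ vanishes.
LHS = ∫_0^2 u(x) φ'(x) dx = ∫_0^2 (-2*x^3 - 2*x^2 + 8*x - 4) dx. Term by term:
  ∫_0^2 -2*x^3 dx = -8;  ∫_0^2 -2*x^2 dx = -16/3;  ∫_0^2 8*x dx = 16;
  ∫_0^2 -4 dx = -8.
Sum: -8 − 16/3 + 16 − 8 = -16/3.
So LHS = -16/3.
∫_0^2 v(x) φ(x) dx = ∫_0^2 (-2*x^3 + 2*x^2 + 4*x) dx. Term by term:
  ∫_0^2 -2*x^3 dx = -8;  ∫_0^2 2*x^2 dx = 16/3;  ∫_0^2 4*x dx = 8.
Sum: -8 + 16/3 + 8 = 16/3.
So RHS = -∫_0^2 v(x) φ(x) dx = -16/3.
LHS = RHS, so the identity holds for this test φ.
Moreover u is smooth here and v(x) = u'(x) = 2*x + 2 pointwise, so the identity holds for every test function. Hence v is the weak derivative of u.


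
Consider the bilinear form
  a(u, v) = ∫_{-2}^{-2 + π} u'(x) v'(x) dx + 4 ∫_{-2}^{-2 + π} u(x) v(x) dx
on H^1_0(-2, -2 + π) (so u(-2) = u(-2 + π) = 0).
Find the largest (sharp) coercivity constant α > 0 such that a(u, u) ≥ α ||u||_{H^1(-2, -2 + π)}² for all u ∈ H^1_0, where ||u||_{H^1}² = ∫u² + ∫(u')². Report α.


α = 1

Coercivity of a(·,·) on H^1_0(-2, -2 + π) means a(u, u) ≥ α ||u||_{H^1}² for every u ∈ H^1_0.
The interval has length L = π, and Poincaré/coercivity depend only on L. Here a(u, u) = ∫(u')² + (4)·∫u².
Here c = 4 ≥ 1, so a(u,u) = ∫(u')² + c∫u² ≥ ∫(u')² + ∫u² = ||u||_{H^1}², i.e. α = 1 works. No larger α is possible: a(u,u) ≥ α||u||_{H^1}² means (1−α)∫(u')² ≥ (α−c)∫u², and for the modes u_n = sin(nπ(x−x₀)/L) (x₀ the left endpoint) one has ∫u_n²/∫(u_n')² = (L/(nπ))² → 0, so a(u_n,u_n)/||u_n||_{H^1}² → 1. Hence the optimal constant is α = 1.
Therefore α = 1.


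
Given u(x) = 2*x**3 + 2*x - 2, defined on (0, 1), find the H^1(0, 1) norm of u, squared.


||u||_{H^1}^2 = 2174/105

The H^1 norm (squared) on an interval (0, L) is
  ||u||_{H^1}^2 = ∫_0^L u(x)^2 dx + ∫_0^L u'(x)^2 dx.
Compute u'(x) = 6*x**2 + 2.
Then u(x)^2 = 4*x**6 + 8*x**4 - 8*x**3 + 4*x**2 - 8*x + 4 and u'(x)^2 = 36*x**4 + 24*x**2 + 4.
Integrate each monomial from 0 to 1 using ∫_0^1 c·x^n dx = c·1^(n+1)/(n+1):
  ∫_0^1 u(x)^2 dx = ∫_0^1 (4*x^6 + 8*x^4 - 8*x^3 + 4*x^2 - 8*x + 4) dx. Term by term:
    ∫_0^1 4*x^6 dx = 4/7;  ∫_0^1 8*x^4 dx = 8/5;  ∫_0^1 -8*x^3 dx = -2;
    ∫_0^1 4*x^2 dx = 4/3;  ∫_0^1 -8*x dx = -4;  ∫_0^1 4 dx = 4.
  Sum: 4/7 + 8/5 − 2 + 4/3 − 4 + 4 = 158/105.
  ∫_0^1 u'(x)^2 dx = ∫_0^1 (36*x^4 + 24*x^2 + 4) dx. Term by term:
    ∫_0^1 36*x^4 dx = 36/5;  ∫_0^1 24*x^2 dx = 8;  ∫_0^1 4 dx = 4.
  Sum: 36/5 + 8 + 4 = 96/5.
Adding: ||u||_{H^1}^2 = 158/105 + 96/5 = 2174/105.


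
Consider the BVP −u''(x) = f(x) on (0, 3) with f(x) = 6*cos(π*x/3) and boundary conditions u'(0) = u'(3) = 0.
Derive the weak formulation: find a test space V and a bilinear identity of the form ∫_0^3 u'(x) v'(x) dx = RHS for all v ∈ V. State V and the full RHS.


V = H^1(0, 3) (no boundary constraint on v; u is determined up to an additive constant); weak form: ∫_0^3 u'v' dx = ∫_0^3 (6*cos(π*x/3)) v dx for all v ∈ V.

Multiply both sides by a test function v and integrate from 0 to 3:
  ∫_0^3 −u''(x) v(x) dx = ∫_0^3 f(x) v(x) dx.
Integrate the LHS by parts once:
  ∫_0^3 −u'' v dx = −[u'(x) v(x)]_0^3 + ∫_0^3 u'(x) v'(x) dx.
Thus ∫_0^3 u'(x) v'(x) dx = ∫_0^3 f(x) v(x) dx + [u'(x) v(x)]_0^3.
Choose V so that boundary terms are either known or forced to vanish.
u has homogeneous Neumann: u'(0) = u'(3) = 0. So [u' v]_0^3 = 0·v(3) − 0·v(0) = 0 for any v; take V = H^1(0, 3).
Weak formulation: find u (satisfying any essential BC) such that ∫_0^3 u'(x) v'(x) dx = ∫_0^3 f v dx for all v ∈ V (homogeneous Neumann, so boundary terms vanish).
Substituting f(x) = 6*cos(π*x/3), the right-hand side is ∫_0^3 (6*cos(π*x/3)) v dx.
Compatibility check (pure Neumann): taking v ≡ 1 ∈ V gives 0 = ∫_0^3 f dx + (0) − (0), i.e. ∫_0^3 f dx must equal u'(0) − u'(3) = 0. Indeed ∫_0^3 (6*cos(π*x/3)) dx = 0, so the data are compatible. The solution is then unique only up to an additive constant (fix it e.g. by requiring ∫_0^3 u dx = 0).
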